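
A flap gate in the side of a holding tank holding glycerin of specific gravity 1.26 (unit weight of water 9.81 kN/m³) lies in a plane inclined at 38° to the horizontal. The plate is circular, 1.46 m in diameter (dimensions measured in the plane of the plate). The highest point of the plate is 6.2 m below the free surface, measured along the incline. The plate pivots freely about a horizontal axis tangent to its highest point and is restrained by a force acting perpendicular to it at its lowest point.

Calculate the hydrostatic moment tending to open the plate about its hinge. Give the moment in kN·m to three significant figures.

M ≈ 66.1 kN·m

γ = 1.26 × 9.81 = 12.3606 kN/m³.
Let θ = 38° be the plate's angle to the horizontal; measure y along the incline from where the plane meets the free surface. Vertical depth h = y·sinθ with sinθ = 0.615661.
The centroid is at the centre, 0.73 m below the top of the plate, so y_c = 6.2 + 0.73 = 6.93 m and h_c = 6.93 × 0.615661 = 4.26653 m.
A = π(0.73)² = 1.67415 m².
Resultant F = γ·h_c·A = 12.3606 × 4.26653 × 1.67415 = 88.2894 kN.
I_c = πr⁴/4 = π × 0.73⁴/4 = 0.223039 m⁴.
Centre of pressure: y_p = y_c + I_c/(y_c·A) = 6.93 + 0.223039/(6.93 × 1.67415) = 6.93 + 0.0192244 = 6.94922 m along the plane.
The resultant acts 0.73 + 0.0192244 = 0.749224 m (along the plate) below the hinge at the top edge, so the moment about the hinge is M = F × 0.749224 = 88.2894 × 0.749224 = 66.1485 kN·m.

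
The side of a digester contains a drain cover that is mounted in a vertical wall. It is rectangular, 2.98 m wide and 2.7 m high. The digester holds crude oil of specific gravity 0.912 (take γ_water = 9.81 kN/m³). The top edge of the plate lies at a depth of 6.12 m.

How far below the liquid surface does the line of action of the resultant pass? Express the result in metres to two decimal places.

γ = 0.912 × 9.81 = 8.94672 kN/m³.
The centroid lies 2.7/2 = 1.35 m below the top edge, so the centroid depth is h_c = 6.12 + 1.35 = 7.47 m.
A = 2.98 × 2.7 = 8.046 m².
Resultant F = γ·h_c·A = 8.94672 × 7.47 × 8.046 = 537.73 kN.
I_c = b·h³/12 = 2.98 × 2.7³/12 = 4.88795 m⁴.
Centre of pressure: y_p = y_c + I_c/(y_c·A) = 7.47 + 4.88795/(7.47 × 8.046) = 7.47 + 0.0813254 = 7.55133 m along the plane.

h_p = 7.55 m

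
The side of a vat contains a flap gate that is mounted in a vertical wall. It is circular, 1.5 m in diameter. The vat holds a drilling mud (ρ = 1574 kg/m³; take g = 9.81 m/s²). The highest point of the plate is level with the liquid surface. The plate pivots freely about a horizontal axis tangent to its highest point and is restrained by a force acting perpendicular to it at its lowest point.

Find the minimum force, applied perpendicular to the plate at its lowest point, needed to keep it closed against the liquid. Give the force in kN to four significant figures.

P ≈ 12.79 kN

γ = ρg = 1574 × 9.81 / 1000 = 15.44094 kN/m³.
The centroid is at the centre, 0.75 m below the top of the plate, so the centroid depth is h_c = 0.75 m.
A = π(0.75)² = 1.76715 m².
Resultant F = γ·h_c·A = 15.44094 × 0.75 × 1.76715 = 20.4648 kN.
I_c = πr⁴/4 = π × 0.75⁴/4 = 0.248505 m⁴.
Centre of pressure: y_p = y_c + I_c/(y_c·A) = 0.75 + 0.248505/(0.75 × 1.76715) = 0.75 + 0.1875 = 0.9375 m along the plane.
The resultant acts 0.75 + 0.1875 = 0.9375 m (along the plate) below the hinge at the top edge, so the moment about the hinge is M = F × 0.9375 = 20.4648 × 0.9375 = 19.1857 kN·m.
A normal force at the bottom, 1.5 m from the hinge, must supply this moment: P = 19.1857/1.5 = 12.7905 kN.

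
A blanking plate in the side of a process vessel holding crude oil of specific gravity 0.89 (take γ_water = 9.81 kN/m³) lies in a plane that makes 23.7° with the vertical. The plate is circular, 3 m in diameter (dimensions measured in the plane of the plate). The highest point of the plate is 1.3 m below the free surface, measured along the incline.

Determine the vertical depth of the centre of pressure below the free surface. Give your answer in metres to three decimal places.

h_p = 2.748 m

γ = 0.89 × 9.81 = 8.7309 kN/m³.
The plate makes 23.7° with the vertical, i.e. θ = 90° − 23.7° = 66.3° to the horizontal. Measuring y along the incline from the free-surface line, vertical depth h = y·sinθ with sinθ = 0.915663.
The centroid is at the centre, 1.5 m below the top of the plate, so y_c = 1.3 + 1.5 = 2.8 m and h_c = 2.8 × 0.915663 = 2.56386 m.
A = π(1.5)² = 7.06858 m².
Resultant F = γ·h_c·A = 8.7309 × 2.56386 × 7.06858 = 158.229 kN.
I_c = πr⁴/4 = π × 1.5⁴/4 = 3.97608 m⁴.
Centre of pressure: y_p = y_c + I_c/(y_c·A) = 2.8 + 3.97608/(2.8 × 7.06858) = 2.8 + 0.200893 = 3.00089 m along the plane.
Vertically, h_p = y_p·sinθ = 3.00089 × 0.915663 = 2.7478 m.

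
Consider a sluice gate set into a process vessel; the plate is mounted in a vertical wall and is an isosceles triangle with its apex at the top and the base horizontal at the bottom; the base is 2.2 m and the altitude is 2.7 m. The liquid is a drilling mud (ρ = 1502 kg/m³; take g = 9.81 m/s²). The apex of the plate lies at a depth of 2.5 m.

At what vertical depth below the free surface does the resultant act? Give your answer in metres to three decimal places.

γ = ρg = 1502 × 9.81 / 1000 = 14.73462 kN/m³.
With the apex up, the centroid sits 2h/3 = 2 × 2.7/3 = 1.8 m below the apex, so the centroid depth is h_c = 2.5 + 1.8 = 4.3 m.
A = ½ × 2.2 × 2.7 = 2.97 m².
Resultant F = γ·h_c·A = 14.73462 × 4.3 × 2.97 = 188.176 kN.
I_c = b·h³/36 = 2.2 × 2.7³/36 = 1.20285 m⁴.
Centre of pressure: y_p = y_c + I_c/(y_c·A) = 4.3 + 1.20285/(4.3 × 2.97) = 4.3 + 0.094186 = 4.39419 m along the plane.

h_p = 4.394 m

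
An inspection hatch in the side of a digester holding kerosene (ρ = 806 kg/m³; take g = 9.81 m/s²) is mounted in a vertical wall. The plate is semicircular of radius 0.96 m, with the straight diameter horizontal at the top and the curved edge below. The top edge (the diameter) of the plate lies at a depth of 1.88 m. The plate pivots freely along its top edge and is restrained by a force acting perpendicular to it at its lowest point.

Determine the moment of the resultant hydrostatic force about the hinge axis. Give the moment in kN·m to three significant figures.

γ = ρg = 806 × 9.81 / 1000 = 7.90686 kN/m³.
The centroid of a semicircle lies 4r/(3π) = 0.407437 m from the diameter, here below the top edge, so the centroid depth is h_c = 1.88 + 0.407437 = 2.28744 m.
A = πr²/2 = π × 0.96²/2 = 1.44765 m².
Resultant F = γ·h_c·A = 7.90686 × 2.28744 × 1.44765 = 26.1829 kN.
I_c = (π/8 − 8/(9π))·r⁴ = 0.109757 × 0.96⁴ = 0.0932217 m⁴.
Centre of pressure: y_p = y_c + I_c/(y_c·A) = 2.28744 + 0.0932217/(2.28744 × 1.44765) = 2.28744 + 0.0281516 = 2.31559 m along the plane.
The resultant acts 0.407437 + 0.0281516 = 0.435589 m (along the plate) below the hinge at the top edge, so the moment about the hinge is M = F × 0.435589 = 26.1829 × 0.435589 = 11.405 kN·m.

M ≈ 11.4 kN·m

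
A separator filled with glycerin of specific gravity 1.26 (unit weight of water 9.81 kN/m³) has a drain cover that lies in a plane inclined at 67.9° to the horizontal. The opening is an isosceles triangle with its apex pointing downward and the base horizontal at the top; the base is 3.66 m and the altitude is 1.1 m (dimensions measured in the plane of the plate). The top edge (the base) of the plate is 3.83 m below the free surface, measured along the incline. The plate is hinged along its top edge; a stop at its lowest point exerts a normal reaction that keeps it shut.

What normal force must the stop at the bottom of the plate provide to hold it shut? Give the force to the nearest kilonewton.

P ≈ 34 kN

γ = 1.26 × 9.81 = 12.3606 kN/m³.
Let θ = 67.9° be the plate's angle to the horizontal; measure y along the incline from where the plane meets the free surface. Vertical depth h = y·sinθ with sinθ = 0.926529.
With the apex down, the centroid sits h/3 = 1.1/3 = 0.366667 m below the base (the top edge), so y_c = 3.83 + 0.366667 = 4.19667 m and h_c = 4.19667 × 0.926529 = 3.88834 m.
A = ½ × 3.66 × 1.1 = 2.013 m².
Resultant F = γ·h_c·A = 12.3606 × 3.88834 × 2.013 = 96.7492 kN.
I_c = b·h³/36 = 3.66 × 1.1³/36 = 0.135318 m⁴.
Centre of pressure: y_p = y_c + I_c/(y_c·A) = 4.19667 + 0.135318/(4.19667 × 2.013) = 4.19667 + 0.016018 = 4.21269 m along the plane.
The resultant acts 0.366667 + 0.016018 = 0.382685 m (along the plate) below the hinge at the top edge, so the moment about the hinge is M = F × 0.382685 = 96.7492 × 0.382685 = 37.0245 kN·m.
A normal force at the bottom, 1.1 m from the hinge, must supply this moment: P = 37.0245/1.1 = 33.6586 kN.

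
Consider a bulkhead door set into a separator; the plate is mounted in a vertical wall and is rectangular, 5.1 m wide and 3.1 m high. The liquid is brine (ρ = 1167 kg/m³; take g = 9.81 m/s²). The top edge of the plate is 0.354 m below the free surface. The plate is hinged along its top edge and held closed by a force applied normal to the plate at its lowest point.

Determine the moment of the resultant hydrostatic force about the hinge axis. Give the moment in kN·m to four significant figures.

M ≈ 679.1 kN·m

γ = ρg = 1167 × 9.81 / 1000 = 11.44827 kN/m³.
The centroid lies 3.1/2 = 1.55 m below the top edge, so the centroid depth is h_c = 0.354 + 1.55 = 1.904 m.
A = 5.1 × 3.1 = 15.81 m².
Resultant F = γ·h_c·A = 11.44827 × 1.904 × 15.81 = 344.619 kN.
I_c = b·h³/12 = 5.1 × 3.1³/12 = 12.6612 m⁴.
Centre of pressure: y_p = y_c + I_c/(y_c·A) = 1.904 + 12.6612/(1.904 × 15.81) = 1.904 + 0.420607 = 2.32461 m along the plane.
The resultant acts 1.55 + 0.420607 = 1.97061 m (along the plate) below the hinge at the top edge, so the moment about the hinge is M = F × 1.97061 = 344.619 × 1.97061 = 679.11 kN·m.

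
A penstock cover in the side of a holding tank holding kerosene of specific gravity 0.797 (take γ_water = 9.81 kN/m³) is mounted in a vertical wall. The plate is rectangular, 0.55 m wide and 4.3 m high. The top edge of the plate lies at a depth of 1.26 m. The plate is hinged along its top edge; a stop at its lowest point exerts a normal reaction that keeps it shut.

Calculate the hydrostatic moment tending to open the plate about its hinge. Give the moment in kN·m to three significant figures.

γ = 0.797 × 9.81 = 7.81857 kN/m³.
The centroid lies 4.3/2 = 2.15 m below the top edge, so the centroid depth is h_c = 1.26 + 2.15 = 3.41 m.
A = 0.55 × 4.3 = 2.365 m².
Resultant F = γ·h_c·A = 7.81857 × 3.41 × 2.365 = 63.054 kN.
I_c = b·h³/12 = 0.55 × 4.3³/12 = 3.64407 m⁴.
Centre of pressure: y_p = y_c + I_c/(y_c·A) = 3.41 + 3.64407/(3.41 × 2.365) = 3.41 + 0.451857 = 3.86186 m along the plane.
The resultant acts 2.15 + 0.451857 = 2.60186 m (along the plate) below the hinge at the top edge, so the moment about the hinge is M = F × 2.60186 = 63.054 × 2.60186 = 164.058 kN·m.

M ≈ 164 kN·m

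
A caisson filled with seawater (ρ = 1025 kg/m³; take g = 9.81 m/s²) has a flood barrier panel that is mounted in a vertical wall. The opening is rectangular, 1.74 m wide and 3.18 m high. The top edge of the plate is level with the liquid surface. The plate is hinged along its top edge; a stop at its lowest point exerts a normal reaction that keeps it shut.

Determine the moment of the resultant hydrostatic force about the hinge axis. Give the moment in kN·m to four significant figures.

M ≈ 187.5 kN·m

γ = ρg = 1025 × 9.81 / 1000 = 10.05525 kN/m³.
The centroid lies 3.18/2 = 1.59 m below the top edge, so the centroid depth is h_c = 1.59 m.
A = 1.74 × 3.18 = 5.5332 m².
Resultant F = γ·h_c·A = 10.05525 × 1.59 × 5.5332 = 88.464 kN.
I_c = b·h³/12 = 1.74 × 3.18³/12 = 4.66283 m⁴.
Centre of pressure: y_p = y_c + I_c/(y_c·A) = 1.59 + 4.66283/(1.59 × 5.5332) = 1.59 + 0.53 = 2.12 m along the plane.
The resultant acts 1.59 + 0.53 = 2.12 m (along the plate) below the hinge at the top edge, so the moment about the hinge is M = F × 2.12 = 88.464 × 2.12 = 187.544 kN·m.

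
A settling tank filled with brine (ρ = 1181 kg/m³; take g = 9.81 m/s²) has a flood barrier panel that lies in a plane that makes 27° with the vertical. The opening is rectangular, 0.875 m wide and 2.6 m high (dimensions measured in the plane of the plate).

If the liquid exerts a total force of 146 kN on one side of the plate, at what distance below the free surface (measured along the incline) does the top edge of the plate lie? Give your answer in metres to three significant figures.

y_top ≈ 4.92 m

γ = ρg = 1181 × 9.81 / 1000 = 11.58561 kN/m³.
A = 0.875 × 2.6 = 2.275 m².
From F = γ·h_c·A, the centroid depth is h_c = 146/(11.58561 × 2.275) = 5.53927 m.
The plate makes 27° with the vertical, i.e. θ = 90° − 27° = 63° to the horizontal. Measuring y along the incline from the free-surface line, vertical depth h = y·sinθ with sinθ = 0.891007.
Along the incline, y_c = h_c/sinθ = 5.53927/0.891007 = 6.21686 m.
The centroid lies 2.6/2 = 1.3 m below the top edge, so the top edge sits at y_top = 6.21686 − 1.3 = 4.91686 m along the incline.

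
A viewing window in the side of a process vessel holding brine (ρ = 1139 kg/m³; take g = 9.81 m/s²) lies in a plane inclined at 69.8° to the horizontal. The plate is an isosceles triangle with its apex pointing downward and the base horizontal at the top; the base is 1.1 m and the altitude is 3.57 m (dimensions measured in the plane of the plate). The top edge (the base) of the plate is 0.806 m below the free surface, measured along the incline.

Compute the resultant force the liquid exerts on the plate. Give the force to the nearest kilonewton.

F ≈ 41 kN

γ = ρg = 1139 × 9.81 / 1000 = 11.17359 kN/m³.
Let θ = 69.8° be the plate's angle to the horizontal; measure y along the incline from where the plane meets the free surface. Vertical depth h = y·sinθ with sinθ = 0.938493.
With the apex down, the centroid sits h/3 = 3.57/3 = 1.19 m below the base (the top edge), so y_c = 0.806 + 1.19 = 1.996 m and h_c = 1.996 × 0.938493 = 1.87323 m.
A = ½ × 1.1 × 3.57 = 1.9635 m².
Resultant F = γ·h_c·A = 11.17359 × 1.87323 × 1.9635 = 41.0974 kN.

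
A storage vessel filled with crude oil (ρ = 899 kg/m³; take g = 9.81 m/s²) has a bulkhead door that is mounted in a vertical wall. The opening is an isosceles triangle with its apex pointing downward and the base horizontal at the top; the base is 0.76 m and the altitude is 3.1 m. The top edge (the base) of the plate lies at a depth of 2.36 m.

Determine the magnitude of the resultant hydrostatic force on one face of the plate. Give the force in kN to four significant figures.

γ = ρg = 899 × 9.81 / 1000 = 8.81919 kN/m³.
With the apex down, the centroid sits h/3 = 3.1/3 = 1.03333 m below the base (the top edge), so the centroid depth is h_c = 2.36 + 1.03333 = 3.39333 m.
A = ½ × 0.76 × 3.1 = 1.178 m².
Resultant F = γ·h_c·A = 8.81919 × 3.39333 × 1.178 = 35.2533 kN.

F ≈ 35.25 kN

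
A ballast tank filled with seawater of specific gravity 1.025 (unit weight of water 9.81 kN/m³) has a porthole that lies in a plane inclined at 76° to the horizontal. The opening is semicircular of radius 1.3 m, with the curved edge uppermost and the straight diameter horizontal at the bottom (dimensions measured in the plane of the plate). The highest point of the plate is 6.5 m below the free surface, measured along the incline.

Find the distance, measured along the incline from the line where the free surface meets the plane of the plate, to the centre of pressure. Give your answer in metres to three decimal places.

γ = 1.025 × 9.81 = 10.05525 kN/m³.
Let θ = 76° be the plate's angle to the horizontal; measure y along the incline from where the plane meets the free surface. Vertical depth h = y·sinθ with sinθ = 0.970296.
The centroid lies 4r/(3π) = 0.551737 m above the diameter, so r − 4r/(3π) = 1.3 − 0.551737 = 0.748263 m below the topmost point, so y_c = 6.5 + 0.748263 = 7.24826 m and h_c = 7.24826 × 0.970296 = 7.03296 m.
A = πr²/2 = π × 1.3²/2 = 2.65465 m².
Resultant F = γ·h_c·A = 10.05525 × 7.03296 × 2.65465 = 187.732 kN.
I_c = (π/8 − 8/(9π))·r⁴ = 0.109757 × 1.3⁴ = 0.313477 m⁴.
Centre of pressure: y_p = y_c + I_c/(y_c·A) = 7.24826 + 0.313477/(7.24826 × 2.65465) = 7.24826 + 0.0162916 = 7.26455 m along the plane.

y_p = 7.265 m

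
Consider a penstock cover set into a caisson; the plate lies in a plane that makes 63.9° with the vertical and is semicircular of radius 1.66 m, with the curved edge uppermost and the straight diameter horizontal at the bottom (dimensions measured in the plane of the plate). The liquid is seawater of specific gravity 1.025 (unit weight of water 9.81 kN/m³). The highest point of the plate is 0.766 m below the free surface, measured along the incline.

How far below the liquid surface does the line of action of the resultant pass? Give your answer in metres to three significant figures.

h_p = 0.807 m

γ = 1.025 × 9.81 = 10.05525 kN/m³.
The plate makes 63.9° with the vertical, i.e. θ = 90° − 63.9° = 26.1° to the horizontal. Measuring y along the incline from the free-surface line, vertical depth h = y·sinθ with sinθ = 0.439939.
The centroid lies 4r/(3π) = 0.704526 m above the diameter, so r − 4r/(3π) = 1.66 − 0.704526 = 0.955474 m below the topmost point, so y_c = 0.766 + 0.955474 = 1.72147 m and h_c = 1.72147 × 0.439939 = 0.757342 m.
A = πr²/2 = π × 1.66²/2 = 4.32849 m².
Resultant F = γ·h_c·A = 10.05525 × 0.757342 × 4.32849 = 32.9626 kN.
I_c = (π/8 − 8/(9π))·r⁴ = 0.109757 × 1.66⁴ = 0.833421 m⁴.
Centre of pressure: y_p = y_c + I_c/(y_c·A) = 1.72147 + 0.833421/(1.72147 × 4.32849) = 1.72147 + 0.111848 = 1.83332 m along the plane.
Vertically, h_p = y_p·sinθ = 1.83332 × 0.439939 = 0.806549 m.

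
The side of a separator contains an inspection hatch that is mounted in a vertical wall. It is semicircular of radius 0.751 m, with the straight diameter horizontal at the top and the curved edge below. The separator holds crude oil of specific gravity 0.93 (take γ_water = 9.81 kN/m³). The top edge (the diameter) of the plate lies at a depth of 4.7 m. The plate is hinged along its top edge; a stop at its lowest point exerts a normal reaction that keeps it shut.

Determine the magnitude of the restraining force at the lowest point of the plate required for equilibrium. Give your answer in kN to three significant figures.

P ≈ 17.6 kN

γ = 0.93 × 9.81 = 9.1233 kN/m³.
The centroid of a semicircle lies 4r/(3π) = 0.318734 m from the diameter, here below the top edge, so the centroid depth is h_c = 4.7 + 0.318734 = 5.01873 m.
A = πr²/2 = π × 0.751²/2 = 0.885931 m².
Resultant F = γ·h_c·A = 9.1233 × 5.01873 × 0.885931 = 40.5645 kN.
I_c = (π/8 − 8/(9π))·r⁴ = 0.109757 × 0.751⁴ = 0.0349134 m⁴.
Centre of pressure: y_p = y_c + I_c/(y_c·A) = 5.01873 + 0.0349134/(5.01873 × 0.885931) = 5.01873 + 0.00785233 = 5.02658 m along the plane.
The resultant acts 0.318734 + 0.00785233 = 0.326586 m (along the plate) below the hinge at the top edge, so the moment about the hinge is M = F × 0.326586 = 40.5645 × 0.326586 = 13.2478 kN·m.
A normal force at the bottom, 0.751 m from the hinge, must supply this moment: P = 13.2478/0.751 = 17.6402 kN.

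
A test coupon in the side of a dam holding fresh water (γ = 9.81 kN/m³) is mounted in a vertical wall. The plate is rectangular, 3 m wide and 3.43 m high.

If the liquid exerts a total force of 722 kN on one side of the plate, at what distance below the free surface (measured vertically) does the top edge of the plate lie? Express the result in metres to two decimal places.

γ = 9.81 kN/m³.
A = 3 × 3.43 = 10.29 m².
From F = γ·h_c·A, the centroid depth is h_c = 722/(9.81 × 10.29) = 7.15242 m.
The centroid lies 3.43/2 = 1.715 m below the top edge, so the top edge sits at h_top = 7.15242 − 1.715 = 5.43742 m below the surface.

d_top ≈ 5.44 m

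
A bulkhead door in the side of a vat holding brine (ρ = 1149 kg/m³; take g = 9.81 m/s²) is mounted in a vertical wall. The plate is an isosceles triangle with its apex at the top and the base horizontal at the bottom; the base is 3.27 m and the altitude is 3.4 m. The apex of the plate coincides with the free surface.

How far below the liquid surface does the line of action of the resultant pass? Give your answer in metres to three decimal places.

h_p = 2.550 m

γ = ρg = 1149 × 9.81 / 1000 = 11.27169 kN/m³.
With the apex up, the centroid sits 2h/3 = 2 × 3.4/3 = 2.26667 m below the apex, so the centroid depth is h_c = 2.26667 m.
A = ½ × 3.27 × 3.4 = 5.559 m².
Resultant F = γ·h_c·A = 11.27169 × 2.26667 × 5.559 = 142.028 kN.
I_c = b·h³/36 = 3.27 × 3.4³/36 = 3.57011 m⁴.
Centre of pressure: y_p = y_c + I_c/(y_c·A) = 2.26667 + 3.57011/(2.26667 × 5.559) = 2.26667 + 0.283333 = 2.55 m along the plane.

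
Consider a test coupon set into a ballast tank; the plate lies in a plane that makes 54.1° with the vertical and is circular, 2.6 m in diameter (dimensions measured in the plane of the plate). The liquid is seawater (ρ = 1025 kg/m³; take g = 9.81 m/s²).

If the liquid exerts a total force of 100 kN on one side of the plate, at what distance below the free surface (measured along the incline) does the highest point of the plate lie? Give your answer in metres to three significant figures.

γ = ρg = 1025 × 9.81 / 1000 = 10.05525 kN/m³.
A = π(1.3)² = 5.30929 m².
From F = γ·h_c·A, the centroid depth is h_c = 100/(10.05525 × 5.30929) = 1.87314 m.
The plate makes 54.1° with the vertical, i.e. θ = 90° − 54.1° = 35.9° to the horizontal. Measuring y along the incline from the free-surface line, vertical depth h = y·sinθ with sinθ = 0.586372.
Along the incline, y_c = h_c/sinθ = 1.87314/0.586372 = 3.19446 m.
The centroid is at the centre, 1.3 m below the top of the plate, so the highest point sits at y_top = 3.19446 − 1.3 = 1.89446 m along the incline.

y_top ≈ 1.89 m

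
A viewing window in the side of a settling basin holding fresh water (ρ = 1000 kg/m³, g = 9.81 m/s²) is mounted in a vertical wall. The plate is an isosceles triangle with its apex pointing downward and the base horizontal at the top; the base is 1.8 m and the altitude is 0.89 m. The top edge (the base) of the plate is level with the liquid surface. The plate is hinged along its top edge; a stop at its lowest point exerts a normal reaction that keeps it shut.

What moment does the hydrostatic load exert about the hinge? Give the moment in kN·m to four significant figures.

M ≈ 1.037 kN·m

γ = ρg = 1000 × 9.81 = 9810 N/m³ = 9.81 kN/m³.
With the apex down, the centroid sits h/3 = 0.89/3 = 0.296667 m below the base (the top edge), so the centroid depth is h_c = 0.296667 m.
A = ½ × 1.8 × 0.89 = 0.801 m².
Resultant F = γ·h_c·A = 9.81 × 0.296667 × 0.801 = 2.33115 kN.
I_c = b·h³/36 = 1.8 × 0.89³/36 = 0.0352485 m⁴.
Centre of pressure: y_p = y_c + I_c/(y_c·A) = 0.296667 + 0.0352485/(0.296667 × 0.801) = 0.296667 + 0.148333 = 0.445 m along the plane.
The resultant acts 0.296667 + 0.148333 = 0.445 m (along the plate) below the hinge at the top edge, so the moment about the hinge is M = F × 0.445 = 2.33115 × 0.445 = 1.03736 kN·m.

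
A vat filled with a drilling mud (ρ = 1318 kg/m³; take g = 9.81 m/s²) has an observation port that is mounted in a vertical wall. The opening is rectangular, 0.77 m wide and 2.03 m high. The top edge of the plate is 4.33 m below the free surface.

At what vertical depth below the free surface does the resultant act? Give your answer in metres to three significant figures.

h_p = 5.41 m

γ = ρg = 1318 × 9.81 / 1000 = 12.92958 kN/m³.
The centroid lies 2.03/2 = 1.015 m below the top edge, so the centroid depth is h_c = 4.33 + 1.015 = 5.345 m.
A = 0.77 × 2.03 = 1.5631 m².
Resultant F = γ·h_c·A = 12.92958 × 5.345 × 1.5631 = 108.024 kN.
I_c = b·h³/12 = 0.77 × 2.03³/12 = 0.536782 m⁴.
Centre of pressure: y_p = y_c + I_c/(y_c·A) = 5.345 + 0.536782/(5.345 × 1.5631) = 5.345 + 0.0642486 = 5.40925 m along the plane.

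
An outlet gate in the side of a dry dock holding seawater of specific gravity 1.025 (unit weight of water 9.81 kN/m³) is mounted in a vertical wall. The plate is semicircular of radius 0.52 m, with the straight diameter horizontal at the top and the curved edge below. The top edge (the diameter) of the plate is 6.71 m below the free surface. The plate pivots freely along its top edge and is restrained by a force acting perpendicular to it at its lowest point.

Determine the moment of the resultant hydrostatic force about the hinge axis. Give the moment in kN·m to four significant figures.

M ≈ 6.613 kN·m

γ = 1.025 × 9.81 = 10.05525 kN/m³.
The centroid of a semicircle lies 4r/(3π) = 0.220695 m from the diameter, here below the top edge, so the centroid depth is h_c = 6.71 + 0.220695 = 6.9307 m.
A = πr²/2 = π × 0.52²/2 = 0.424743 m².
Resultant F = γ·h_c·A = 10.05525 × 6.9307 × 0.424743 = 29.6003 kN.
I_c = (π/8 − 8/(9π))·r⁴ = 0.109757 × 0.52⁴ = 0.00802501 m⁴.
Centre of pressure: y_p = y_c + I_c/(y_c·A) = 6.9307 + 0.00802501/(6.9307 × 0.424743) = 6.9307 + 0.0027261 = 6.93343 m along the plane.
The resultant acts 0.220695 + 0.0027261 = 0.223421 m (along the plate) below the hinge at the top edge, so the moment about the hinge is M = F × 0.223421 = 29.6003 × 0.223421 = 6.61333 kN·m.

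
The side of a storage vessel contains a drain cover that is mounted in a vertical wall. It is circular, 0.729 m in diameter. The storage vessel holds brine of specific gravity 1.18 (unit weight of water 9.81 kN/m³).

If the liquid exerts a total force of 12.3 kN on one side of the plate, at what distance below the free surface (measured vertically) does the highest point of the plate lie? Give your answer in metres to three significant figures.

d_top ≈ 2.18 m

γ = 1.18 × 9.81 = 11.5758 kN/m³.
A = π(0.3645)² = 0.417393 m².
From F = γ·h_c·A, the centroid depth is h_c = 12.3/(11.5758 × 0.417393) = 2.54571 m.
The centroid is at the centre, 0.3645 m below the top of the plate, so the highest point sits at h_top = 2.54571 − 0.3645 = 2.18121 m below the surface.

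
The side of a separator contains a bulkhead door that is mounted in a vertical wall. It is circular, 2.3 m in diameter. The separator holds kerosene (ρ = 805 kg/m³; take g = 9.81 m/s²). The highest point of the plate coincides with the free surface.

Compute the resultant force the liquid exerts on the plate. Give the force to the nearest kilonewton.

γ = ρg = 805 × 9.81 / 1000 = 7.89705 kN/m³.
The centroid is at the centre, 1.15 m below the top of the plate, so the centroid depth is h_c = 1.15 m.
A = π(1.15)² = 4.15476 m².
Resultant F = γ·h_c·A = 7.89705 × 1.15 × 4.15476 = 37.7319 kN.

F ≈ 38 kN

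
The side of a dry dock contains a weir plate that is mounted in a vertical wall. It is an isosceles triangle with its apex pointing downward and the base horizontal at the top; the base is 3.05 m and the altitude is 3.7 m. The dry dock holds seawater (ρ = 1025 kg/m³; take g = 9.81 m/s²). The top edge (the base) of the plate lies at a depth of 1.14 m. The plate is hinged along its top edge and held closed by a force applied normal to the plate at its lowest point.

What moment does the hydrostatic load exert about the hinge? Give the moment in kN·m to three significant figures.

M ≈ 209 kN·m

γ = ρg = 1025 × 9.81 / 1000 = 10.05525 kN/m³.
With the apex down, the centroid sits h/3 = 3.7/3 = 1.23333 m below the base (the top edge), so the centroid depth is h_c = 1.14 + 1.23333 = 2.37333 m.
A = ½ × 3.05 × 3.7 = 5.6425 m².
Resultant F = γ·h_c·A = 10.05525 × 2.37333 × 5.6425 = 134.655 kN.
I_c = b·h³/36 = 3.05 × 3.7³/36 = 4.29143 m⁴.
Centre of pressure: y_p = y_c + I_c/(y_c·A) = 2.37333 + 4.29143/(2.37333 × 5.6425) = 2.37333 + 0.320459 = 2.69379 m along the plane.
The resultant acts 1.23333 + 0.320459 = 1.55379 m (along the plate) below the hinge at the top edge, so the moment about the hinge is M = F × 1.55379 = 134.655 × 1.55379 = 209.226 kN·m.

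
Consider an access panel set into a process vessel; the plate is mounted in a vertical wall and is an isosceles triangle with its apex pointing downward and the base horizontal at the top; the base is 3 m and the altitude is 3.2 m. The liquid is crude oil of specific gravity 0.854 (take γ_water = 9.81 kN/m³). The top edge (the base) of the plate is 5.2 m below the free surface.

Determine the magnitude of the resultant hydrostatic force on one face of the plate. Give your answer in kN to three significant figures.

γ = 0.854 × 9.81 = 8.37774 kN/m³.
With the apex down, the centroid sits h/3 = 3.2/3 = 1.06667 m below the base (the top edge), so the centroid depth is h_c = 5.2 + 1.06667 = 6.26667 m.
A = ½ × 3 × 3.2 = 4.8 m².
Resultant F = γ·h_c·A = 8.37774 × 6.26667 × 4.8 = 252.003 kN.

F ≈ 252 kN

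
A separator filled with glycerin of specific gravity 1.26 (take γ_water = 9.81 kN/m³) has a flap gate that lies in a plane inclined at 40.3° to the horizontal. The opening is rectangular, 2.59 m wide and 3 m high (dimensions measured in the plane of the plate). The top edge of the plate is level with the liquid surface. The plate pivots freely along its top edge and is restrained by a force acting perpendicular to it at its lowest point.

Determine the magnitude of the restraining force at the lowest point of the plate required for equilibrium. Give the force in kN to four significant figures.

γ = 1.26 × 9.81 = 12.3606 kN/m³.
Let θ = 40.3° be the plate's angle to the horizontal; measure y along the incline from where the plane meets the free surface. Vertical depth h = y·sinθ with sinθ = 0.646790.
The centroid lies 3/2 = 1.5 m below the top edge, so y_c = 1.5 m and h_c = 1.5 × 0.646790 = 0.970185 m.
A = 2.59 × 3 = 7.77 m².
Resultant F = γ·h_c·A = 12.3606 × 0.970185 × 7.77 = 93.1784 kN.
I_c = b·h³/12 = 2.59 × 3³/12 = 5.8275 m⁴.
Centre of pressure: y_p = y_c + I_c/(y_c·A) = 1.5 + 5.8275/(1.5 × 7.77) = 1.5 + 0.5 = 2 m along the plane.
The resultant acts 1.5 + 0.5 = 2 m (along the plate) below the hinge at the top edge, so the moment about the hinge is M = F × 2 = 93.1784 × 2 = 186.357 kN·m.
A normal force at the bottom, 3 m from the hinge, must supply this moment: P = 186.357/3 = 62.119 kN.

P ≈ 62.12 kN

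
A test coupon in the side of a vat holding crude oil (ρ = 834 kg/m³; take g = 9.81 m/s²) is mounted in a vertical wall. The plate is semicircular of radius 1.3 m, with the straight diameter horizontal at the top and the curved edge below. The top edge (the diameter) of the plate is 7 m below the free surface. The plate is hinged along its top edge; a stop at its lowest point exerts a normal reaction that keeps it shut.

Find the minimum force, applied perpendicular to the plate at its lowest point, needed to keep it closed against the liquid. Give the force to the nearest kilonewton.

P ≈ 72 kN

γ = ρg = 834 × 9.81 / 1000 = 8.18154 kN/m³.
The centroid of a semicircle lies 4r/(3π) = 0.551737 m from the diameter, here below the top edge, so the centroid depth is h_c = 7 + 0.551737 = 7.55174 m.
A = πr²/2 = π × 1.3²/2 = 2.65465 m².
Resultant F = γ·h_c·A = 8.18154 × 7.55174 × 2.65465 = 164.017 kN.
I_c = (π/8 − 8/(9π))·r⁴ = 0.109757 × 1.3⁴ = 0.313477 m⁴.
Centre of pressure: y_p = y_c + I_c/(y_c·A) = 7.55174 + 0.313477/(7.55174 × 2.65465) = 7.55174 + 0.0156369 = 7.56738 m along the plane.
The resultant acts 0.551737 + 0.0156369 = 0.567374 m (along the plate) below the hinge at the top edge, so the moment about the hinge is M = F × 0.567374 = 164.017 × 0.567374 = 93.059 kN·m.
A normal force at the bottom, 1.3 m from the hinge, must supply this moment: P = 93.059/1.3 = 71.5838 kN.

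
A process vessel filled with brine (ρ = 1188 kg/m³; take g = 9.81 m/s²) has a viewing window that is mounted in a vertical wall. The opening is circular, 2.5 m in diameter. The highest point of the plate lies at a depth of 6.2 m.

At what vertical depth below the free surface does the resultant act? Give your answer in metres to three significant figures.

h_p = 7.50 m

γ = ρg = 1188 × 9.81 / 1000 = 11.65428 kN/m³.
The centroid is at the centre, 1.25 m below the top of the plate, so the centroid depth is h_c = 6.2 + 1.25 = 7.45 m.
A = π(1.25)² = 4.90874 m².
Resultant F = γ·h_c·A = 11.65428 × 7.45 × 4.90874 = 426.198 kN.
I_c = πr⁴/4 = π × 1.25⁴/4 = 1.91748 m⁴.
Centre of pressure: y_p = y_c + I_c/(y_c·A) = 7.45 + 1.91748/(7.45 × 4.90874) = 7.45 + 0.052433 = 7.50243 m along the plane.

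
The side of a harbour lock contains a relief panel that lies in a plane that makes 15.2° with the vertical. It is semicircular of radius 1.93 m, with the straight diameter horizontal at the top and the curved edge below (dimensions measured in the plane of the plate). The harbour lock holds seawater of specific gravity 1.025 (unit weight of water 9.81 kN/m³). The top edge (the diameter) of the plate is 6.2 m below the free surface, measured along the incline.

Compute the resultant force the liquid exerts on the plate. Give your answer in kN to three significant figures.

F ≈ 399 kN

γ = 1.025 × 9.81 = 10.05525 kN/m³.
The plate makes 15.2° with the vertical, i.e. θ = 90° − 15.2° = 74.8° to the horizontal. Measuring y along the incline from the free-surface line, vertical depth h = y·sinθ with sinθ = 0.965016.
The centroid of a semicircle lies 4r/(3π) = 0.819117 m from the diameter, here below the top edge, so y_c = 6.2 + 0.819117 = 7.01912 m and h_c = 7.01912 × 0.965016 = 6.77356 m.
A = πr²/2 = π × 1.93²/2 = 5.85106 m².
Resultant F = γ·h_c·A = 10.05525 × 6.77356 × 5.85106 = 398.515 kN.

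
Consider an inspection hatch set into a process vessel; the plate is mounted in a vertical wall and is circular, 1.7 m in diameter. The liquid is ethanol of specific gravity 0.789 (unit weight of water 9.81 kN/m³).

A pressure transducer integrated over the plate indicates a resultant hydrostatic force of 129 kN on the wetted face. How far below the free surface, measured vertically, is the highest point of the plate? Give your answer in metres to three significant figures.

γ = 0.789 × 9.81 = 7.74009 kN/m³.
A = π(0.85)² = 2.2698 m².
From F = γ·h_c·A, the centroid depth is h_c = 129/(7.74009 × 2.2698) = 7.34271 m.
The centroid is at the centre, 0.85 m below the top of the plate, so the highest point sits at h_top = 7.34271 − 0.85 = 6.49271 m below the surface.

d_top ≈ 6.49 m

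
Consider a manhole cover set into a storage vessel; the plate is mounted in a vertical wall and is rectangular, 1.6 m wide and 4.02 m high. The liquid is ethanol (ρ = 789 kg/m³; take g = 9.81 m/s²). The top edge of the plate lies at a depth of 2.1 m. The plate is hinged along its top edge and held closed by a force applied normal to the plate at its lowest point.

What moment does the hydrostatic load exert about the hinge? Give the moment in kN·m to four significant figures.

M ≈ 478.3 kN·m

γ = ρg = 789 × 9.81 / 1000 = 7.74009 kN/m³.
The centroid lies 4.02/2 = 2.01 m below the top edge, so the centroid depth is h_c = 2.1 + 2.01 = 4.11 m.
A = 1.6 × 4.02 = 6.432 m².
Resultant F = γ·h_c·A = 7.74009 × 4.11 × 6.432 = 204.613 kN.
I_c = b·h³/12 = 1.6 × 4.02³/12 = 8.66197 m⁴.
Centre of pressure: y_p = y_c + I_c/(y_c·A) = 4.11 + 8.66197/(4.11 × 6.432) = 4.11 + 0.327664 = 4.43766 m along the plane.
The resultant acts 2.01 + 0.327664 = 2.33766 m (along the plate) below the hinge at the top edge, so the moment about the hinge is M = F × 2.33766 = 204.613 × 2.33766 = 478.316 kN·m.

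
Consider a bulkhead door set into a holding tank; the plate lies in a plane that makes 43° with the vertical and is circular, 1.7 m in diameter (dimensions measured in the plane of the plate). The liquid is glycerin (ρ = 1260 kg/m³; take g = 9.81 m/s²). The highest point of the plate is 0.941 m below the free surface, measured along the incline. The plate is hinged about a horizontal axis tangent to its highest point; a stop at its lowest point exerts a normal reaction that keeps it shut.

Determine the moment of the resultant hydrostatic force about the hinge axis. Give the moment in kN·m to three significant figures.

M ≈ 34.9 kN·m

γ = ρg = 1260 × 9.81 / 1000 = 12.3606 kN/m³.
The plate makes 43° with the vertical, i.e. θ = 90° − 43° = 47° to the horizontal. Measuring y along the incline from the free-surface line, vertical depth h = y·sinθ with sinθ = 0.731354.
The centroid is at the centre, 0.85 m below the top of the plate, so y_c = 0.941 + 0.85 = 1.791 m and h_c = 1.791 × 0.731354 = 1.30986 m.
A = π(0.85)² = 2.2698 m².
Resultant F = γ·h_c·A = 12.3606 × 1.30986 × 2.2698 = 36.7495 kN.
I_c = πr⁴/4 = π × 0.85⁴/4 = 0.409983 m⁴.
Centre of pressure: y_p = y_c + I_c/(y_c·A) = 1.791 + 0.409983/(1.791 × 2.2698) = 1.791 + 0.100852 = 1.89185 m along the plane.
The resultant acts 0.85 + 0.100852 = 0.950852 m (along the plate) below the hinge at the top edge, so the moment about the hinge is M = F × 0.950852 = 36.7495 × 0.950852 = 34.9433 kN·m.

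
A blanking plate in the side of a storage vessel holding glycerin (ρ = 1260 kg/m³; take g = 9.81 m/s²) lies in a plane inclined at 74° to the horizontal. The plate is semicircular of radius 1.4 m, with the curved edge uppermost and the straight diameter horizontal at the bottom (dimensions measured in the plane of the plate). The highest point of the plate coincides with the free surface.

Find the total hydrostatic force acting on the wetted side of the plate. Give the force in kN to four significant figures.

F ≈ 29.48 kN

γ = ρg = 1260 × 9.81 / 1000 = 12.3606 kN/m³.
Let θ = 74° be the plate's angle to the horizontal; measure y along the incline from where the plane meets the free surface. Vertical depth h = y·sinθ with sinθ = 0.961262.
The centroid lies 4r/(3π) = 0.594178 m above the diameter, so r − 4r/(3π) = 1.4 − 0.594178 = 0.805822 m below the topmost point, so y_c = 0.805822 m and h_c = 0.805822 × 0.961262 = 0.774606 m.
A = πr²/2 = π × 1.4²/2 = 3.07876 m².
Resultant F = γ·h_c·A = 12.3606 × 0.774606 × 3.07876 = 29.4779 kN.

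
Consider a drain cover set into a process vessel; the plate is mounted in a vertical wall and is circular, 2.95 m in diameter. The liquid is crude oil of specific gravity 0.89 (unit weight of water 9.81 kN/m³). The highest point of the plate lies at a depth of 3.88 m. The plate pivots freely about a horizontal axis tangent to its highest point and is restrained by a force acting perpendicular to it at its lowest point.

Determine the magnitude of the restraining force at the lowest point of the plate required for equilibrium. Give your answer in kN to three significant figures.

γ = 0.89 × 9.81 = 8.7309 kN/m³.
The centroid is at the centre, 1.475 m below the top of the plate, so the centroid depth is h_c = 3.88 + 1.475 = 5.355 m.
A = π(1.475)² = 6.83493 m².
Resultant F = γ·h_c·A = 8.7309 × 5.355 × 6.83493 = 319.56 kN.
I_c = πr⁴/4 = π × 1.475⁴/4 = 3.71756 m⁴.
Centre of pressure: y_p = y_c + I_c/(y_c·A) = 5.355 + 3.71756/(5.355 × 6.83493) = 5.355 + 0.10157 = 5.45657 m along the plane.
The resultant acts 1.475 + 0.10157 = 1.57657 m (along the plate) below the hinge at the top edge, so the moment about the hinge is M = F × 1.57657 = 319.56 × 1.57657 = 503.809 kN·m.
A normal force at the bottom, 2.95 m from the hinge, must supply this moment: P = 503.809/2.95 = 170.783 kN.

P ≈ 171 kN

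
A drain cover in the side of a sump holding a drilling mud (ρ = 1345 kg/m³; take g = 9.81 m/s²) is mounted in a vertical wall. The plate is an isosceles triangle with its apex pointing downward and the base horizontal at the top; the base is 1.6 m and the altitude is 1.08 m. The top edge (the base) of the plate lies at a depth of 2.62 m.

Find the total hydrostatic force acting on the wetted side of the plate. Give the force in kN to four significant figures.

γ = ρg = 1345 × 9.81 / 1000 = 13.19445 kN/m³.
With the apex down, the centroid sits h/3 = 1.08/3 = 0.36 m below the base (the top edge), so the centroid depth is h_c = 2.62 + 0.36 = 2.98 m.
A = ½ × 1.6 × 1.08 = 0.864 m².
Resultant F = γ·h_c·A = 13.19445 × 2.98 × 0.864 = 33.972 kN.

F ≈ 33.97 kN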